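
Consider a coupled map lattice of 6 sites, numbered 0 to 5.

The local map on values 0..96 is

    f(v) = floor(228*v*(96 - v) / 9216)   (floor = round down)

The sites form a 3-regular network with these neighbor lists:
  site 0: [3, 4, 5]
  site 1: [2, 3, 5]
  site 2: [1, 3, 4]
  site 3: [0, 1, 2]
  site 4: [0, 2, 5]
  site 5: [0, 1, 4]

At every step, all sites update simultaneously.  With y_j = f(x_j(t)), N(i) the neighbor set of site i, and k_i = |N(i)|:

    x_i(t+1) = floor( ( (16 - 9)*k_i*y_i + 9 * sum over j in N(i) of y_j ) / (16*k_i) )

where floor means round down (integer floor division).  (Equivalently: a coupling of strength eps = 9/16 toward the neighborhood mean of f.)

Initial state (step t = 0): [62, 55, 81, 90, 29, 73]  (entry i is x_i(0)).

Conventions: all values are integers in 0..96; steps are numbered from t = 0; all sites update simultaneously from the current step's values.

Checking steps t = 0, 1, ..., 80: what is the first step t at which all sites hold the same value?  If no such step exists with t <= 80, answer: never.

Simulating step by step:
t=0: [62, 55, 81, 90, 29, 73]  (not all equal)
t=1: [41, 39, 34, 31, 44, 47]  (not all equal)
t=2: [54, 53, 52, 51, 55, 55]  (not all equal)
t=3: [55, 55, 55, 56, 55, 55]  (not all equal)
t=4: [55, 55, 55, 55, 55, 55]  (all equal)

Answer: 4
Key observation: Synchronization is absorbing here: once all sites are equal they stay equal, and step 4 is the first all-equal step.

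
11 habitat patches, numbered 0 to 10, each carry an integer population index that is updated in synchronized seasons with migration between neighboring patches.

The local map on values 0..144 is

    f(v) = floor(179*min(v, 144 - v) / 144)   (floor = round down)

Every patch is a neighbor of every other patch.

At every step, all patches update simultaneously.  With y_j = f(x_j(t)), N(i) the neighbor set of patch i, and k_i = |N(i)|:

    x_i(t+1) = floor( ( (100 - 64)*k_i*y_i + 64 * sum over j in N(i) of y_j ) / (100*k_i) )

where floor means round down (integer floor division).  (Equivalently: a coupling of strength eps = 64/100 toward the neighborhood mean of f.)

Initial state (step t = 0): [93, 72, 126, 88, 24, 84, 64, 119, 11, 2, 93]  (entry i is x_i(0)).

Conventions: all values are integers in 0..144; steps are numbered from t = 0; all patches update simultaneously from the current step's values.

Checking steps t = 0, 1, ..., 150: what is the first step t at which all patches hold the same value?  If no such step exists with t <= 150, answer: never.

Simulating step by step:
t=0: [93, 72, 126, 88, 24, 84, 64, 119, 11, 2, 93]  (not all equal)
t=1: [52, 60, 40, 54, 42, 56, 57, 43, 38, 34, 52]  (not all equal)
t=2: [60, 63, 56, 61, 57, 62, 62, 57, 55, 54, 60]  (not all equal)
t=3: [73, 74, 71, 73, 71, 73, 73, 71, 71, 70, 73]  (not all equal)
t=4: [87, 87, 87, 87, 87, 87, 87, 87, 87, 87, 87]  (all equal)

Answer: 4
Key observation: Synchronization is absorbing here: once all patches are equal they stay equal, and step 4 is the first all-equal step.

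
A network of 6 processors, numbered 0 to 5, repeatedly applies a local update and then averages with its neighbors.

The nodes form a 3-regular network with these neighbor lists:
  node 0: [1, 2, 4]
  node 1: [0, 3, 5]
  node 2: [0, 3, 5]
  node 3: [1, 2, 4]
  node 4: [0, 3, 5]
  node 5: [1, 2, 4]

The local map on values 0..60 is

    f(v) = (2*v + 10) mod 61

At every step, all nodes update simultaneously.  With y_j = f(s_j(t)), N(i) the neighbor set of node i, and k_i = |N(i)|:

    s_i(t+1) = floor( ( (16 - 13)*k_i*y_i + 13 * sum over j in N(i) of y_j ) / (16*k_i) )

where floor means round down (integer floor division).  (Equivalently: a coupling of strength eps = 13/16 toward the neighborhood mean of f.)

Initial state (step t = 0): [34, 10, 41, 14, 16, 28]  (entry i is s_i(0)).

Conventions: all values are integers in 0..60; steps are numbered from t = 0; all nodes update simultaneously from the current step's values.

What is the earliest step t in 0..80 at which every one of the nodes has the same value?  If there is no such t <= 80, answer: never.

Answer: 7
Key observation: Synchronization is absorbing here: once all nodes are equal they stay equal, and step 7 is the first all-equal step.

Derivation:
t=0: [34, 10, 41, 14, 16, 28]  (not all equal)
t=1: [31, 21, 22, 35, 24, 28]  (not all equal)
t=2: [46, 19, 19, 47, 20, 45]  (not all equal)
t=3: [47, 42, 42, 47, 42, 46]  (not all equal)
t=4: [34, 40, 40, 34, 40, 34]  (not all equal)
t=5: [26, 19, 19, 26, 19, 26]  (not all equal)
t=6: [39, 9, 9, 39, 9, 39]  (not all equal)
t=7: [27, 27, 27, 27, 27, 27]  (all equal)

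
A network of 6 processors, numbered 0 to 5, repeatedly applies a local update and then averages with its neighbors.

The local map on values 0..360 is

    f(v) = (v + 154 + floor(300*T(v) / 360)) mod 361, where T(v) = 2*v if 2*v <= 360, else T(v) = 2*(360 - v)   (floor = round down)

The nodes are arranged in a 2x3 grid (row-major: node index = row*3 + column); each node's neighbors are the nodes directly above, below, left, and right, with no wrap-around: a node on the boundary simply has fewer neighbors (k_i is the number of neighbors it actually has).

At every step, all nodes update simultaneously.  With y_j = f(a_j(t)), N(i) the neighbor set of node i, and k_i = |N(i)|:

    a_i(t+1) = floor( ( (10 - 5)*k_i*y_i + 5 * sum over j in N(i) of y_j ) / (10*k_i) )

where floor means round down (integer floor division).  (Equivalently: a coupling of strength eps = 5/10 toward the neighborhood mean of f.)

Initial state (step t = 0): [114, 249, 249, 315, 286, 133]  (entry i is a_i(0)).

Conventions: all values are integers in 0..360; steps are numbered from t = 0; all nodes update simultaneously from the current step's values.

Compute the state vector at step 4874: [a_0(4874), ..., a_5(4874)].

Simulating step by step:
t=0: [114, 249, 249, 315, 286, 133]
t=1: [151, 201, 207, 166, 193, 180]
t=2: [221, 248, 260, 232, 259, 266]
t=3: [238, 227, 220, 235, 223, 217]
t=4: [236, 241, 245, 237, 242, 246]
t=5: [234, 231, 229, 234, 231, 229]
t=6: [237, 238, 239, 237, 238, 239]
t=7: [234, 234, 233, 234, 234, 233]
t=8: [237, 237, 237, 237, 237, 237]
t=9: [235, 235, 235, 235, 235, 235]
t=10: [236, 236, 236, 236, 236, 236]
t=11: [235, 235, 235, 235, 235, 235]

Answer: [236, 236, 236, 236, 236, 236]
Key observation: The state at step 9, [235, 235, 235, 235, 235, 235], reappears at step 11: the system is in a cycle of period 2 from step 9 on.  Therefore the state at step 4874 equals the state at step 9 + ((4874 - 9) mod 2) = 10, which is [236, 236, 236, 236, 236, 236].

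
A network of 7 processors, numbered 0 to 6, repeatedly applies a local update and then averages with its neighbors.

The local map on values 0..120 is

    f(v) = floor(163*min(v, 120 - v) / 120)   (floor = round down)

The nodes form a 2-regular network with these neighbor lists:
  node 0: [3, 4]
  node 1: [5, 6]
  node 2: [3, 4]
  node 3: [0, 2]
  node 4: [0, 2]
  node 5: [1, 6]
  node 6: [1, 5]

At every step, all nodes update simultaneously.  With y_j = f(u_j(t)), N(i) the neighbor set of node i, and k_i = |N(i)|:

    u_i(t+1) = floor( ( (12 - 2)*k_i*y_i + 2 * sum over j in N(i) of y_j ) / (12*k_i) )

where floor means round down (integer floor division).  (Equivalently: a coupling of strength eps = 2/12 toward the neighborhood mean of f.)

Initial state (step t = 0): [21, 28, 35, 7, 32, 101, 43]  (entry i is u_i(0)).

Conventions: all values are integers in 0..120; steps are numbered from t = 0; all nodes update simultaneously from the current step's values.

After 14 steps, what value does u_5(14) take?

Answer: u_5(14) = 74

Derivation:
t=0: [21, 28, 35, 7, 32, 101, 43]
t=1: [27, 38, 43, 13, 42, 28, 53]
t=2: [36, 51, 54, 22, 55, 41, 66]
t=3: [48, 68, 69, 34, 71, 57, 71]
t=4: [63, 70, 66, 49, 66, 75, 67]
t=5: [75, 66, 72, 67, 73, 62, 69]
t=6: [62, 73, 65, 69, 63, 76, 70]
t=7: [77, 63, 73, 70, 76, 60, 66]
t=8: [58, 77, 63, 65, 59, 80, 74]
t=9: [77, 58, 77, 74, 79, 55, 61]
t=10: [58, 77, 58, 61, 55, 74, 79]
t=11: [77, 58, 77, 79, 74, 61, 55]
t=12: [58, 77, 58, 55, 61, 79, 74]
t=13: [77, 58, 77, 74, 79, 55, 61]
t=14: [58, 77, 58, 61, 55, 74, 79]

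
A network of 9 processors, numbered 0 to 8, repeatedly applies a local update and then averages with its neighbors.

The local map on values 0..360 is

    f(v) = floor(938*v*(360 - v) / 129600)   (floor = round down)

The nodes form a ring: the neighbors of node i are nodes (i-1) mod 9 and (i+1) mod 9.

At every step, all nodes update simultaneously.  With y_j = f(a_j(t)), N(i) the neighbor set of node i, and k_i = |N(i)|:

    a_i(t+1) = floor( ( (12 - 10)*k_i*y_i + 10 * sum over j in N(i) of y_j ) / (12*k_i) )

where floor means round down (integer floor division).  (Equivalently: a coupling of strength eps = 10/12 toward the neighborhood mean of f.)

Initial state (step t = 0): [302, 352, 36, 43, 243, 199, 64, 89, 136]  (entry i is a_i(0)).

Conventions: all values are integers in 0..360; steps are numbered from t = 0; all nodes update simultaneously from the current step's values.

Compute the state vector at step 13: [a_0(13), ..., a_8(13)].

Answer: [222, 222, 222, 222, 222, 221, 221, 221, 222]

Derivation:
t=0: [302, 352, 36, 43, 243, 199, 64, 89, 136]
t=1: [121, 90, 63, 136, 171, 181, 191, 177, 161]
t=2: [204, 172, 187, 190, 228, 233, 233, 232, 223]
t=3: [227, 232, 233, 226, 222, 215, 214, 216, 221]
t=4: [218, 215, 216, 217, 221, 223, 225, 224, 221]
t=5: [223, 224, 224, 223, 222, 220, 220, 220, 222]
t=6: [220, 220, 220, 220, 221, 221, 222, 221, 221]
t=7: [222, 222, 222, 222, 222, 221, 221, 221, 222]
t=8: [221, 221, 221, 221, 221, 221, 222, 221, 221]
t=9: [222, 222, 222, 222, 222, 221, 221, 221, 222]
t=10: [221, 221, 221, 221, 221, 221, 222, 221, 221]
t=11: [222, 222, 222, 222, 222, 221, 221, 221, 222]
t=12: [221, 221, 221, 221, 221, 221, 222, 221, 221]
t=13: [222, 222, 222, 222, 222, 221, 221, 221, 222]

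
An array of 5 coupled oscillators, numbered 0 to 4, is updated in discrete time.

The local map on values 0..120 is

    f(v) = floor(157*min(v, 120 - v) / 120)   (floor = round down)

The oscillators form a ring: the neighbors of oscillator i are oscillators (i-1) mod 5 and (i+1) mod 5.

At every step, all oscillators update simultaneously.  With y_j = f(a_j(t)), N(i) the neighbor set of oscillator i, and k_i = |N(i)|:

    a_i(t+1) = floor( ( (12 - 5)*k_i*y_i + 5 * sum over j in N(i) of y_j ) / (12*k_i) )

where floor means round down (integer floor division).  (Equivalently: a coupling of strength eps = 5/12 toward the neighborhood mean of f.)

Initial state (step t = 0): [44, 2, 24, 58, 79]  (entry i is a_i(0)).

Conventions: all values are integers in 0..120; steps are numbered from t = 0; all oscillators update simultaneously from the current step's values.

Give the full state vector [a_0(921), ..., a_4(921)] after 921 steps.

Answer: [56, 56, 56, 56, 56]
Key observation: The state at step 22, [73, 73, 73, 73, 73], reappears at step 26: the system is in a cycle of period 4 from step 22 on.  Therefore the state at step 921 equals the state at step 22 + ((921 - 22) mod 4) = 25, which is [56, 56, 56, 56, 56].

Derivation:
t=0: [44, 2, 24, 58, 79]
t=1: [44, 19, 34, 61, 58]
t=2: [53, 35, 46, 69, 71]
t=3: [62, 53, 58, 64, 65]
t=4: [72, 71, 73, 73, 72]
t=5: [62, 62, 61, 61, 61]
t=6: [75, 75, 76, 77, 76]
t=7: [57, 57, 57, 56, 57]
t=8: [74, 74, 73, 73, 73]
t=9: [60, 60, 60, 61, 60]
t=10: [78, 78, 77, 77, 77]
t=11: [54, 54, 55, 56, 55]
t=12: [70, 70, 71, 72, 71]
t=13: [64, 64, 63, 62, 63]
t=14: [73, 73, 74, 74, 74]
t=15: [60, 60, 60, 60, 60]
t=16: [78, 78, 78, 78, 78]
t=17: [54, 54, 54, 54, 54]
t=18: [70, 70, 70, 70, 70]
t=19: [65, 65, 65, 65, 65]
t=20: [71, 71, 71, 71, 71]
t=21: [64, 64, 64, 64, 64]
t=22: [73, 73, 73, 73, 73]
t=23: [61, 61, 61, 61, 61]
t=24: [77, 77, 77, 77, 77]
t=25: [56, 56, 56, 56, 56]
t=26: [73, 73, 73, 73, 73]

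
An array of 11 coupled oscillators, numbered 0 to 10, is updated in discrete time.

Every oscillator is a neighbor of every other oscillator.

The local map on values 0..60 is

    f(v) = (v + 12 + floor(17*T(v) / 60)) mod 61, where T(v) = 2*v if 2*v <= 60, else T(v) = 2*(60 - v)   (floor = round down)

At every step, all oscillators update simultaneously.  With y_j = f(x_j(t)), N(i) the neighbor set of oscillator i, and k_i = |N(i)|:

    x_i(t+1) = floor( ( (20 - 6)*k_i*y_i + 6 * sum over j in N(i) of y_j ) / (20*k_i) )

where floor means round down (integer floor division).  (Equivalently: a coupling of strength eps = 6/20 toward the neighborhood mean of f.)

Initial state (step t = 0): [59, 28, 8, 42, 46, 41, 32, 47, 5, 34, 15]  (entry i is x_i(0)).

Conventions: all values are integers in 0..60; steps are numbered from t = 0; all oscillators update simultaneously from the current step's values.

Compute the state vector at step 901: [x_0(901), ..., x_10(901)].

Answer: [16, 52, 52, 16, 16, 16, 52, 16, 52, 52, 52]
Key observation: The state at step 23, [31, 11, 11, 31, 31, 31, 11, 31, 11, 11, 11], reappears at step 26: the system is in a cycle of period 3 from step 23 on.  Therefore the state at step 901 equals the state at step 23 + ((901 - 23) mod 3) = 25, which is [16, 52, 52, 16, 16, 16, 52, 16, 52, 52, 52].

Derivation:
t=0: [59, 28, 8, 42, 46, 41, 32, 47, 5, 34, 15]
t=1: [14, 45, 24, 10, 10, 9, 47, 11, 21, 48, 31]
t=2: [31, 11, 42, 27, 27, 26, 12, 28, 38, 12, 48]
t=3: [50, 30, 13, 47, 47, 46, 31, 48, 11, 31, 14]
t=4: [12, 48, 30, 12, 12, 11, 48, 12, 28, 48, 30]
t=5: [30, 13, 49, 30, 30, 29, 13, 30, 46, 13, 49]
t=6: [51, 33, 16, 51, 51, 50, 33, 51, 14, 33, 16]
t=7: [14, 49, 34, 14, 14, 13, 49, 14, 31, 49, 34]
t=8: [32, 14, 51, 32, 32, 32, 14, 32, 50, 14, 51]
t=9: [51, 34, 17, 51, 51, 51, 34, 51, 16, 34, 17]
t=10: [14, 50, 35, 14, 14, 14, 50, 14, 34, 50, 35]
t=11: [29, 11, 7, 29, 29, 29, 11, 29, 47, 11, 7]
t=12: [50, 32, 27, 50, 50, 50, 32, 50, 15, 32, 27]
t=13: [14, 50, 46, 14, 14, 14, 50, 14, 33, 50, 46]
t=14: [29, 11, 10, 29, 29, 29, 11, 29, 47, 11, 10]
t=15: [51, 32, 31, 51, 51, 51, 32, 51, 16, 32, 31]
t=16: [15, 50, 50, 15, 15, 15, 50, 15, 35, 50, 50]
t=17: [29, 10, 10, 29, 29, 29, 10, 29, 6, 10, 10]
t=18: [51, 31, 31, 51, 51, 51, 31, 51, 27, 31, 31]
t=19: [16, 51, 51, 16, 16, 16, 51, 16, 47, 51, 51]
t=20: [31, 11, 11, 31, 31, 31, 11, 31, 10, 11, 11]
t=21: [53, 33, 33, 53, 53, 53, 33, 53, 32, 33, 33]
t=22: [16, 52, 52, 16, 16, 16, 52, 16, 51, 52, 52]
t=23: [31, 11, 11, 31, 31, 31, 11, 31, 11, 11, 11]
t=24: [53, 33, 33, 53, 53, 53, 33, 53, 33, 33, 33]
t=25: [16, 52, 52, 16, 16, 16, 52, 16, 52, 52, 52]
t=26: [31, 11, 11, 31, 31, 31, 11, 31, 11, 11, 11]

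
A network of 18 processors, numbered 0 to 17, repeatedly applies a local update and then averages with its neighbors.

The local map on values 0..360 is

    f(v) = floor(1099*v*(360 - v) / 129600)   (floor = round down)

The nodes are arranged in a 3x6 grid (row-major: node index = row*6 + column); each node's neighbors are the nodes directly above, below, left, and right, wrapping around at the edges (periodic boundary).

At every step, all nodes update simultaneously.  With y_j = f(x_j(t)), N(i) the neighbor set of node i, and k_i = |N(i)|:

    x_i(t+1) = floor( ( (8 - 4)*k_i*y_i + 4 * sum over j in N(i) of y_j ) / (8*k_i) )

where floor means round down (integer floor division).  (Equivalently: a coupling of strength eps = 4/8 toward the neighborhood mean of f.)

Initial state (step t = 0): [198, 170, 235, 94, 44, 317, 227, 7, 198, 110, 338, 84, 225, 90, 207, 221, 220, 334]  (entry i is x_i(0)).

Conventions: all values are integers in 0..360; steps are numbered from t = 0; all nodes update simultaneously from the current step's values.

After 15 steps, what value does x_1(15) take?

Answer: x_1(15) = 222

Derivation:
t=0: [198, 170, 235, 94, 44, 317, 227, 7, 198, 110, 338, 84, 225, 90, 207, 221, 220, 334]
t=1: [248, 229, 252, 213, 139, 139, 221, 135, 232, 217, 132, 161, 229, 205, 257, 251, 194, 140]
t=2: [246, 250, 239, 255, 261, 258, 257, 257, 247, 256, 260, 265, 255, 258, 234, 244, 262, 262]
t=3: [231, 232, 240, 229, 220, 222, 224, 226, 236, 227, 219, 217, 226, 228, 243, 234, 220, 218]
t=4: [254, 251, 246, 253, 259, 259, 257, 254, 248, 254, 260, 261, 256, 253, 245, 251, 259, 260]
t=5: [226, 231, 235, 229, 221, 221, 224, 229, 233, 228, 221, 220, 225, 229, 235, 230, 222, 220]
t=6: [256, 252, 250, 254, 259, 259, 257, 253, 250, 254, 259, 260, 257, 253, 250, 253, 258, 260]
t=7: [224, 229, 232, 227, 222, 221, 224, 229, 231, 227, 222, 220, 224, 229, 232, 228, 222, 221]
t=8: [257, 254, 252, 255, 258, 259, 257, 254, 252, 255, 258, 260, 257, 254, 252, 255, 258, 259]
t=9: [224, 227, 229, 226, 223, 221, 224, 227, 229, 226, 223, 221, 224, 227, 229, 226, 223, 221]
t=10: [258, 256, 254, 256, 258, 259, 258, 256, 254, 256, 258, 259, 258, 256, 254, 256, 258, 259]
t=11: [223, 225, 227, 225, 223, 221, 223, 225, 227, 225, 223, 221, 223, 225, 227, 225, 223, 221]
t=12: [258, 257, 256, 257, 258, 259, 258, 257, 256, 257, 258, 259, 258, 257, 256, 257, 258, 259]
t=13: [222, 224, 224, 224, 222, 221, 222, 224, 224, 224, 222, 221, 222, 224, 224, 224, 222, 221]
t=14: [259, 258, 258, 258, 259, 259, 259, 258, 258, 258, 259, 259, 259, 258, 258, 258, 259, 259]
t=15: [221, 222, 223, 222, 221, 221, 221, 222, 223, 222, 221, 221, 221, 222, 223, 222, 221, 221]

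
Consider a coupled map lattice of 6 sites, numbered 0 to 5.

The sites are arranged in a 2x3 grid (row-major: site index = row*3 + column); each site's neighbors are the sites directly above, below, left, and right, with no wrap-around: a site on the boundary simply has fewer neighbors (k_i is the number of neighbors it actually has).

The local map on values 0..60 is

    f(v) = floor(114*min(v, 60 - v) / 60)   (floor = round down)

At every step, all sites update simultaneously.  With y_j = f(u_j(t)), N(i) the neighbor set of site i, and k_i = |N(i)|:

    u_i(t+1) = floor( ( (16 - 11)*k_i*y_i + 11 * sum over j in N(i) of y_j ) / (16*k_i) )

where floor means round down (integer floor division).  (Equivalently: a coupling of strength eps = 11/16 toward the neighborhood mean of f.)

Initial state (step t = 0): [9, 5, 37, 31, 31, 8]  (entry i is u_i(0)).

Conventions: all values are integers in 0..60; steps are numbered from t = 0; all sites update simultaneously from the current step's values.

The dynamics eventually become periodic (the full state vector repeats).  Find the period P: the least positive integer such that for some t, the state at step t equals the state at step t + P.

Simulating step by step:
t=0: [9, 5, 37, 31, 31, 8]
t=1: [27, 29, 21, 41, 35, 38]
t=2: [47, 48, 45, 44, 44, 42]
t=3: [25, 25, 28, 27, 29, 30]
t=4: [48, 50, 52, 51, 52, 54]
t=5: [19, 17, 15, 18, 15, 13]
t=6: [33, 31, 28, 32, 29, 26]
t=7: [53, 53, 52, 53, 53, 52]
t=8: [13, 13, 14, 13, 13, 14]
t=9: [24, 24, 25, 24, 24, 25]
t=10: [45, 45, 46, 45, 45, 46]
t=11: [28, 27, 26, 28, 27, 26]
t=12: [52, 51, 49, 52, 51, 49]
t=13: [15, 17, 18, 15, 17, 18]
t=14: [29, 31, 33, 29, 31, 33]
t=15: [55, 54, 52, 55, 54, 52]
t=16: [9, 11, 13, 9, 11, 13]
t=17: [18, 20, 22, 18, 20, 22]
t=18: [35, 37, 39, 35, 37, 39]
t=19: [45, 43, 40, 45, 43, 40]
t=20: [29, 32, 35, 29, 32, 35]
t=21: [54, 52, 49, 54, 52, 49]
t=22: [12, 15, 18, 12, 15, 18]
t=23: [24, 28, 31, 24, 28, 31]
t=24: [47, 51, 54, 47, 51, 54]
t=25: [21, 17, 13, 21, 17, 13]
t=26: [36, 31, 26, 36, 31, 26]
t=27: [48, 51, 51, 48, 51, 51]
t=28: [20, 18, 17, 20, 18, 17]
t=29: [36, 34, 32, 36, 34, 32]
t=30: [46, 49, 51, 46, 49, 51]
t=31: [23, 20, 18, 23, 20, 18]
t=32: [41, 38, 35, 41, 38, 35]
t=33: [37, 41, 44, 37, 41, 44]
t=34: [40, 36, 32, 40, 36, 32]
t=35: [40, 45, 50, 40, 45, 50]
t=36: [34, 28, 22, 34, 28, 22]
t=37: [50, 49, 45, 50, 49, 45]
t=38: [19, 21, 25, 19, 21, 25]
t=39: [37, 40, 44, 37, 40, 44]
t=40: [41, 37, 32, 41, 37, 32]
t=41: [38, 43, 49, 38, 43, 49]
t=42: [37, 31, 24, 37, 31, 24]
t=43: [47, 49, 48, 47, 49, 48]
t=44: [22, 21, 21, 22, 21, 21]
t=45: [40, 39, 39, 40, 39, 39]
t=46: [38, 38, 39, 38, 38, 39]
t=47: [41, 40, 39, 41, 40, 39]
t=48: [36, 37, 38, 36, 37, 38]
t=49: [44, 43, 41, 44, 43, 41]
t=50: [30, 32, 34, 30, 32, 34]
t=51: [55, 53, 50, 55, 53, 50]
t=52: [10, 13, 16, 10, 13, 16]
t=53: [20, 24, 27, 20, 24, 27]
t=54: [40, 44, 48, 40, 44, 48]
t=55: [35, 30, 24, 35, 30, 24]
t=56: [50, 51, 49, 50, 51, 49]
t=57: [18, 18, 18, 18, 18, 18]
t=58: [34, 34, 34, 34, 34, 34]
t=59: [49, 49, 49, 49, 49, 49]
t=60: [20, 20, 20, 20, 20, 20]
t=61: [38, 38, 38, 38, 38, 38]
t=62: [41, 41, 41, 41, 41, 41]
t=63: [36, 36, 36, 36, 36, 36]
t=64: [45, 45, 45, 45, 45, 45]
t=65: [28, 28, 28, 28, 28, 28]
t=66: [53, 53, 53, 53, 53, 53]
t=67: [13, 13, 13, 13, 13, 13]
t=68: [24, 24, 24, 24, 24, 24]
t=69: [45, 45, 45, 45, 45, 45]

Answer: 5
Key observation: The state at step 64, [45, 45, 45, 45, 45, 45], reappears at step 69 — and no state repeats earlier — so the cycle the system enters has period 5.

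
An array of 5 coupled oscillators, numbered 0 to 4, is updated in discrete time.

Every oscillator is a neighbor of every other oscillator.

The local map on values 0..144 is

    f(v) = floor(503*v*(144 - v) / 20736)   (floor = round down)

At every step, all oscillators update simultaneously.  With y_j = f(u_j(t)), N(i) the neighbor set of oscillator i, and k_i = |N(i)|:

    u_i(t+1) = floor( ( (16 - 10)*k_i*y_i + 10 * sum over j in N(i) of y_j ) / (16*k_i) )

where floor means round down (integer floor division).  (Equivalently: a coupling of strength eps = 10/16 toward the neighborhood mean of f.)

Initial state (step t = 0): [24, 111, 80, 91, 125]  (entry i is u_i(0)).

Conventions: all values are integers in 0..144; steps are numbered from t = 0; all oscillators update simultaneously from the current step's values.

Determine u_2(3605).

Simulating step by step:
t=0: [24, 111, 80, 91, 125]
t=1: [86, 90, 98, 96, 83]
t=2: [116, 116, 114, 114, 117]
t=3: [78, 78, 79, 79, 78]
t=4: [124, 124, 124, 124, 124]
t=5: [60, 60, 60, 60, 60]
t=6: [122, 122, 122, 122, 122]
t=7: [65, 65, 65, 65, 65]
t=8: [124, 124, 124, 124, 124]

Answer: u_2(3605) = 60
Key observation: The state at step 4, [124, 124, 124, 124, 124], reappears at step 8: the system is in a cycle of period 4 from step 4 on.  Therefore the state at step 3605 equals the state at step 4 + ((3605 - 4) mod 4) = 5, which is [60, 60, 60, 60, 60].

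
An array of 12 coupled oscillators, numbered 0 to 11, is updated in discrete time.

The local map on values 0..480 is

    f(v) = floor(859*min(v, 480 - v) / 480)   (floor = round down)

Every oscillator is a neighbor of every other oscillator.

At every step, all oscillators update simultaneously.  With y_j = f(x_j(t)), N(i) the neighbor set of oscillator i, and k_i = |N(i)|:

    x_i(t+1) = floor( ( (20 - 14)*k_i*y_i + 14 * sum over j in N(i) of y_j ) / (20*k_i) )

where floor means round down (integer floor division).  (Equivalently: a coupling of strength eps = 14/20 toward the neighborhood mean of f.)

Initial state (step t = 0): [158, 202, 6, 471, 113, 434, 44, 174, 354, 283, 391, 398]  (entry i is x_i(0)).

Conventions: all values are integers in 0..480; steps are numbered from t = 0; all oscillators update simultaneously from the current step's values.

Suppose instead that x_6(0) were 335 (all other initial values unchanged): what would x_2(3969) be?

Simulating step by step:
t=0: [158, 202, 6, 471, 113, 434, 335, 174, 354, 283, 391, 398]
t=1: [219, 238, 155, 156, 200, 172, 214, 226, 206, 236, 190, 187]
t=2: [365, 373, 338, 338, 357, 345, 363, 368, 359, 372, 353, 351]
t=3: [216, 213, 228, 228, 220, 224, 217, 215, 219, 213, 221, 222]
t=4: [391, 389, 396, 396, 392, 394, 391, 390, 392, 389, 393, 393]
t=5: [157, 157, 155, 155, 156, 155, 157, 157, 156, 157, 156, 156]
t=6: [279, 279, 278, 278, 278, 278, 279, 279, 278, 279, 278, 278]
t=7: [359, 359, 360, 360, 360, 360, 359, 359, 360, 359, 360, 360]
t=8: [215, 215, 214, 214, 214, 214, 215, 215, 214, 215, 214, 214]
t=9: [383, 383, 382, 382, 382, 382, 383, 383, 382, 383, 382, 382]
t=10: [173, 173, 174, 174, 174, 174, 173, 173, 174, 173, 174, 174]
t=11: [309, 309, 310, 310, 310, 310, 309, 309, 310, 309, 310, 310]
t=12: [305, 305, 304, 304, 304, 304, 305, 305, 304, 305, 304, 304]
t=13: [313, 313, 313, 313, 313, 313, 313, 313, 313, 313, 313, 313]
t=14: [298, 298, 298, 298, 298, 298, 298, 298, 298, 298, 298, 298]
t=15: [325, 325, 325, 325, 325, 325, 325, 325, 325, 325, 325, 325]
t=16: [277, 277, 277, 277, 277, 277, 277, 277, 277, 277, 277, 277]
t=17: [363, 363, 363, 363, 363, 363, 363, 363, 363, 363, 363, 363]
t=18: [209, 209, 209, 209, 209, 209, 209, 209, 209, 209, 209, 209]
t=19: [374, 374, 374, 374, 374, 374, 374, 374, 374, 374, 374, 374]
t=20: [189, 189, 189, 189, 189, 189, 189, 189, 189, 189, 189, 189]
t=21: [338, 338, 338, 338, 338, 338, 338, 338, 338, 338, 338, 338]
t=22: [254, 254, 254, 254, 254, 254, 254, 254, 254, 254, 254, 254]
t=23: [404, 404, 404, 404, 404, 404, 404, 404, 404, 404, 404, 404]
t=24: [136, 136, 136, 136, 136, 136, 136, 136, 136, 136, 136, 136]
t=25: [243, 243, 243, 243, 243, 243, 243, 243, 243, 243, 243, 243]
t=26: [424, 424, 424, 424, 424, 424, 424, 424, 424, 424, 424, 424]
t=27: [100, 100, 100, 100, 100, 100, 100, 100, 100, 100, 100, 100]
t=28: [178, 178, 178, 178, 178, 178, 178, 178, 178, 178, 178, 178]
t=29: [318, 318, 318, 318, 318, 318, 318, 318, 318, 318, 318, 318]
t=30: [289, 289, 289, 289, 289, 289, 289, 289, 289, 289, 289, 289]
t=31: [341, 341, 341, 341, 341, 341, 341, 341, 341, 341, 341, 341]
t=32: [248, 248, 248, 248, 248, 248, 248, 248, 248, 248, 248, 248]
t=33: [415, 415, 415, 415, 415, 415, 415, 415, 415, 415, 415, 415]
t=34: [116, 116, 116, 116, 116, 116, 116, 116, 116, 116, 116, 116]
t=35: [207, 207, 207, 207, 207, 207, 207, 207, 207, 207, 207, 207]
t=36: [370, 370, 370, 370, 370, 370, 370, 370, 370, 370, 370, 370]
t=37: [196, 196, 196, 196, 196, 196, 196, 196, 196, 196, 196, 196]
t=38: [350, 350, 350, 350, 350, 350, 350, 350, 350, 350, 350, 350]
t=39: [232, 232, 232, 232, 232, 232, 232, 232, 232, 232, 232, 232]
t=40: [415, 415, 415, 415, 415, 415, 415, 415, 415, 415, 415, 415]

Answer: x_2(3969) = 207
Key observation: The state at step 33, [415, 415, 415, 415, 415, 415, 415, 415, 415, 415, 415, 415], reappears at step 40: the system is in a cycle of period 7 from step 33 on.  Therefore the state at step 3969 equals the state at step 33 + ((3969 - 33) mod 7) = 35, which is [207, 207, 207, 207, 207, 207, 207, 207, 207, 207, 207, 207].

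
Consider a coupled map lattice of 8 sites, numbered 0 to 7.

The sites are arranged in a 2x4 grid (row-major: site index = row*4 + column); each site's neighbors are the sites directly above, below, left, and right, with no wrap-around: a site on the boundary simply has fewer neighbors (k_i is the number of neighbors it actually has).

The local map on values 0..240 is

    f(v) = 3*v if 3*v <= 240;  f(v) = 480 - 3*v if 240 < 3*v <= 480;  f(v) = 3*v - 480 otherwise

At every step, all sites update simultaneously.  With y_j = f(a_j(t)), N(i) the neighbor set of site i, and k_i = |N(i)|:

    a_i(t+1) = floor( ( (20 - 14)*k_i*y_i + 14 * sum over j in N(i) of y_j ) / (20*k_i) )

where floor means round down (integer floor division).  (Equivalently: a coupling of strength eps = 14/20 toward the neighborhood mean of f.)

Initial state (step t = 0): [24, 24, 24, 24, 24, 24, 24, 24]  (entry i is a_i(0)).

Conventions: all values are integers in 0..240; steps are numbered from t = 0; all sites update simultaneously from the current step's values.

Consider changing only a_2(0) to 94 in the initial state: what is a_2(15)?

Answer: a_2(15) = 175
Key observation: This trace re-runs the system from the modified initial state.

Derivation:
t=0: [24, 24, 94, 24, 24, 24, 24, 24]
t=1: [72, 101, 109, 116, 72, 72, 101, 72]
t=2: [202, 189, 159, 168, 216, 197, 189, 172]
t=3: [127, 82, 47, 20, 133, 113, 61, 49]
t=4: [139, 159, 153, 118, 108, 158, 155, 129]
t=5: [74, 21, 39, 77, 70, 42, 32, 77]
t=6: [162, 127, 126, 191, 184, 123, 139, 183]
t=7: [61, 80, 90, 87, 62, 87, 84, 75]
t=8: [204, 214, 223, 217, 196, 218, 221, 223]
t=9: [134, 164, 177, 183, 139, 157, 183, 180]
t=10: [49, 35, 50, 59, 49, 36, 48, 66]
t=11: [132, 126, 144, 174, 133, 124, 149, 171]
t=12: [89, 86, 55, 40, 91, 82, 54, 36]
t=13: [214, 209, 167, 131, 218, 208, 166, 131]
t=14: [160, 120, 65, 63, 159, 122, 64, 62]
t=15: [43, 108, 175, 190, 40, 107, 173, 189]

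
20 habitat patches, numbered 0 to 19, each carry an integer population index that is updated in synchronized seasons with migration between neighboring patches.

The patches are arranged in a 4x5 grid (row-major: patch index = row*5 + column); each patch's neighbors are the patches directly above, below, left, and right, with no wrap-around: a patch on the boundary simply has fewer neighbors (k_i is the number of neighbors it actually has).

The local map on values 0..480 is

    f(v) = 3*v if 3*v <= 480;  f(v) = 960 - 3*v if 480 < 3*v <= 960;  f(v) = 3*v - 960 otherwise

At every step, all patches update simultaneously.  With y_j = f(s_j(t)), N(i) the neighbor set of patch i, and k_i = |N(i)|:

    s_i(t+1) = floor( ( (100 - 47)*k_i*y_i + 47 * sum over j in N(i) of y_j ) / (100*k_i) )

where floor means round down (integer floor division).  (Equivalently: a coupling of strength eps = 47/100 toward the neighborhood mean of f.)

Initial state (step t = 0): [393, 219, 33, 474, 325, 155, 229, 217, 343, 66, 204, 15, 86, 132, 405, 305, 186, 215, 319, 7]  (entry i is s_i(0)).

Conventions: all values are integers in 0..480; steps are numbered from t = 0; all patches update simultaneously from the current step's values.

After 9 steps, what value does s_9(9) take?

Simulating step by step:
t=0: [393, 219, 33, 474, 325, 155, 229, 217, 343, 66, 204, 15, 86, 132, 405, 305, 186, 215, 319, 7]
t=1: [296, 253, 220, 273, 163, 378, 276, 245, 196, 158, 271, 174, 261, 278, 231, 200, 276, 270, 116, 71]
t=2: [126, 185, 247, 253, 394, 147, 191, 234, 310, 425, 230, 301, 204, 203, 268, 256, 218, 182, 261, 257]
t=3: [399, 368, 251, 180, 238, 395, 341, 252, 148, 230, 251, 184, 311, 269, 216, 237, 266, 349, 243, 178]
t=4: [212, 155, 230, 363, 292, 198, 148, 195, 358, 300, 247, 270, 114, 200, 298, 218, 202, 111, 226, 353]
t=5: [367, 409, 294, 141, 88, 348, 394, 336, 168, 73, 244, 239, 324, 285, 116, 296, 311, 329, 273, 134]
t=6: [157, 210, 156, 349, 290, 137, 193, 115, 335, 283, 183, 186, 56, 168, 298, 98, 67, 42, 158, 327]
t=7: [423, 381, 367, 140, 94, 415, 376, 307, 141, 90, 391, 349, 245, 330, 127, 299, 235, 198, 345, 138]
t=8: [273, 193, 175, 355, 311, 259, 158, 133, 313, 313, 181, 147, 180, 145, 313, 143, 215, 280, 166, 326]
t=9: [207, 366, 369, 131, 43, 258, 416, 370, 123, 21, 385, 424, 386, 339, 85, 399, 322, 251, 334, 123]

Answer: s_9(9) = 21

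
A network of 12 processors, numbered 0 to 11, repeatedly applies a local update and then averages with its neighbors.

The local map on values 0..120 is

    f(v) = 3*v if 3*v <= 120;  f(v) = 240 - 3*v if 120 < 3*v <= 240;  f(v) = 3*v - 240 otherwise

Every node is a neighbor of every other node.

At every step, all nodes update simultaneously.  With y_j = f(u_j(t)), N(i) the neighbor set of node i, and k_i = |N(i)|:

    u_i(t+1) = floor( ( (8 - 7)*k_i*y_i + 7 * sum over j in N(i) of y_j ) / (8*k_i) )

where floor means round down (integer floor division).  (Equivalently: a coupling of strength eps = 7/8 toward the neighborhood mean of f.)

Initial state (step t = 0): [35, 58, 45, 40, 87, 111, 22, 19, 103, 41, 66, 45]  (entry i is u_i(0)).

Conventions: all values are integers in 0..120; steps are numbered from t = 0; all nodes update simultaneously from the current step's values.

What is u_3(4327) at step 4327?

Answer: u_3(4327) = 12
Key observation: The state at step 3, [12, 12, 12, 12, 12, 12, 12, 12, 12, 12, 12, 12], reappears at step 7: the system is in a cycle of period 4 from step 3 on.  Therefore the state at step 4327 equals the state at step 3 + ((4327 - 3) mod 4) = 3, which is [12, 12, 12, 12, 12, 12, 12, 12, 12, 12, 12, 12].

Derivation:
t=0: [35, 58, 45, 40, 87, 111, 22, 19, 103, 41, 66, 45]
t=1: [81, 79, 81, 82, 77, 81, 79, 79, 79, 82, 78, 81]
t=2: [4, 4, 4, 4, 4, 4, 4, 4, 4, 4, 4, 4]
t=3: [12, 12, 12, 12, 12, 12, 12, 12, 12, 12, 12, 12]
t=4: [36, 36, 36, 36, 36, 36, 36, 36, 36, 36, 36, 36]
t=5: [108, 108, 108, 108, 108, 108, 108, 108, 108, 108, 108, 108]
t=6: [84, 84, 84, 84, 84, 84, 84, 84, 84, 84, 84, 84]
t=7: [12, 12, 12, 12, 12, 12, 12, 12, 12, 12, 12, 12]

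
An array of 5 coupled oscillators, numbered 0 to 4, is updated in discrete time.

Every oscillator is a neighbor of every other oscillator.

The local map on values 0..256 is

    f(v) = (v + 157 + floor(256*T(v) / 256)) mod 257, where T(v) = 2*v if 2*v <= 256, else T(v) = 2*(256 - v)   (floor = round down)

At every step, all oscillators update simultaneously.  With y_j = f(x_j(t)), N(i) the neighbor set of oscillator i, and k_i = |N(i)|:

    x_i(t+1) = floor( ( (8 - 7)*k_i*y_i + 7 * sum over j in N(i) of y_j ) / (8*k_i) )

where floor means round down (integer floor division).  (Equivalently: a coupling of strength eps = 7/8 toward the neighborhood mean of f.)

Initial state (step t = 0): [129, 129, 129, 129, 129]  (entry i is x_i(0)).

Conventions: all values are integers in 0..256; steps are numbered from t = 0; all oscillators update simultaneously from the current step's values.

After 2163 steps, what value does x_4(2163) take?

Answer: x_4(2163) = 177
Key observation: The state at step 2, [235, 235, 235, 235, 235], reappears at step 4: the system is in a cycle of period 2 from step 2 on.  Therefore the state at step 2163 equals the state at step 2 + ((2163 - 2) mod 2) = 3, which is [177, 177, 177, 177, 177].

Derivation:
t=0: [129, 129, 129, 129, 129]
t=1: [26, 26, 26, 26, 26]
t=2: [235, 235, 235, 235, 235]
t=3: [177, 177, 177, 177, 177]
t=4: [235, 235, 235, 235, 235]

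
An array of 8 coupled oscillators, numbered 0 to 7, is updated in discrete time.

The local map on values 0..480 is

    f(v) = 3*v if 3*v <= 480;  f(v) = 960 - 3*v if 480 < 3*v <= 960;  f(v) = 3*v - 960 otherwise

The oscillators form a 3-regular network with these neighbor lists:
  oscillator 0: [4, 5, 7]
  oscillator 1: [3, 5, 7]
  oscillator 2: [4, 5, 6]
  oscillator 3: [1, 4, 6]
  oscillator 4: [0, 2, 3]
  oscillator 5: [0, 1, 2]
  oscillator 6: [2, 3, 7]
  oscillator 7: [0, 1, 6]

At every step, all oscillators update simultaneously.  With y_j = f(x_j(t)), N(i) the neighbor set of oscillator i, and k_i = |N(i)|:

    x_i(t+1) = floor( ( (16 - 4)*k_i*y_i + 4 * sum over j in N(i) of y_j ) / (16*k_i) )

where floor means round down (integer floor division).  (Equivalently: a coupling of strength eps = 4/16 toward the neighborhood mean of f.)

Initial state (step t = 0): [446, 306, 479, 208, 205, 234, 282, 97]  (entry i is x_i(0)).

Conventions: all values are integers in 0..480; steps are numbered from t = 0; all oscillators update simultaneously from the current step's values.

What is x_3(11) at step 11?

Simulating step by step:
t=0: [446, 306, 479, 208, 205, 234, 282, 97]
t=1: [358, 105, 417, 293, 358, 268, 177, 262]
t=2: [122, 270, 276, 132, 126, 177, 367, 202]
t=3: [371, 210, 178, 352, 358, 375, 179, 320]
t=4: [138, 269, 378, 144, 141, 199, 360, 75]
t=5: [394, 199, 206, 382, 402, 334, 159, 226]
t=6: [214, 314, 320, 230, 247, 108, 425, 300]
t=7: [288, 68, 71, 248, 213, 271, 263, 99]
t=8: [135, 208, 213, 220, 284, 153, 188, 262]
t=9: [365, 329, 321, 295, 166, 432, 363, 225]
t=10: [191, 78, 79, 107, 364, 265, 127, 238]
t=11: [335, 236, 234, 303, 177, 195, 352, 268]

Answer: x_3(11) = 303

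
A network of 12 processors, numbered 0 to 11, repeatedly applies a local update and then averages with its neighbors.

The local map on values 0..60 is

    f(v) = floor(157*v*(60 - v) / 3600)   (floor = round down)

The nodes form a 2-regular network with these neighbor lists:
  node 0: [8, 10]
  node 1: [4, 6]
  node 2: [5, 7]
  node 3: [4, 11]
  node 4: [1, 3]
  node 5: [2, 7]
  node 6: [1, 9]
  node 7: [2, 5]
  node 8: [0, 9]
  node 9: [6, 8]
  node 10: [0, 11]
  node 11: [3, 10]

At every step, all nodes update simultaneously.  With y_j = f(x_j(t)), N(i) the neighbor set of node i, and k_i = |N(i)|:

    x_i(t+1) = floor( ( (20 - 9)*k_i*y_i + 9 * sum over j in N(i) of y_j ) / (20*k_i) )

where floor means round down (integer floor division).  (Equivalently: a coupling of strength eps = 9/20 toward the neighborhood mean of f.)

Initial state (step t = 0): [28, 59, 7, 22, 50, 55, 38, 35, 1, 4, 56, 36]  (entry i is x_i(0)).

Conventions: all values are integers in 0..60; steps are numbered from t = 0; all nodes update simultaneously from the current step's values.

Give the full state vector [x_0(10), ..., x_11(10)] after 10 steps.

Answer: [37, 37, 37, 37, 37, 37, 37, 37, 37, 37, 37, 37]

Derivation:
t=0: [28, 59, 7, 22, 50, 55, 38, 35, 1, 4, 56, 36]
t=1: [23, 13, 19, 32, 20, 18, 22, 26, 11, 13, 22, 30]
t=2: [33, 30, 33, 37, 33, 33, 31, 35, 26, 27, 36, 38]
t=3: [37, 38, 38, 37, 38, 38, 38, 38, 38, 38, 37, 36]
t=4: [36, 36, 36, 36, 36, 36, 36, 36, 36, 36, 37, 37]
t=5: [37, 37, 37, 37, 37, 37, 37, 37, 37, 37, 37, 37]
t=6: [37, 37, 37, 37, 37, 37, 37, 37, 37, 37, 37, 37]
t=7: [37, 37, 37, 37, 37, 37, 37, 37, 37, 37, 37, 37]
t=8: [37, 37, 37, 37, 37, 37, 37, 37, 37, 37, 37, 37]
t=9: [37, 37, 37, 37, 37, 37, 37, 37, 37, 37, 37, 37]
t=10: [37, 37, 37, 37, 37, 37, 37, 37, 37, 37, 37, 37]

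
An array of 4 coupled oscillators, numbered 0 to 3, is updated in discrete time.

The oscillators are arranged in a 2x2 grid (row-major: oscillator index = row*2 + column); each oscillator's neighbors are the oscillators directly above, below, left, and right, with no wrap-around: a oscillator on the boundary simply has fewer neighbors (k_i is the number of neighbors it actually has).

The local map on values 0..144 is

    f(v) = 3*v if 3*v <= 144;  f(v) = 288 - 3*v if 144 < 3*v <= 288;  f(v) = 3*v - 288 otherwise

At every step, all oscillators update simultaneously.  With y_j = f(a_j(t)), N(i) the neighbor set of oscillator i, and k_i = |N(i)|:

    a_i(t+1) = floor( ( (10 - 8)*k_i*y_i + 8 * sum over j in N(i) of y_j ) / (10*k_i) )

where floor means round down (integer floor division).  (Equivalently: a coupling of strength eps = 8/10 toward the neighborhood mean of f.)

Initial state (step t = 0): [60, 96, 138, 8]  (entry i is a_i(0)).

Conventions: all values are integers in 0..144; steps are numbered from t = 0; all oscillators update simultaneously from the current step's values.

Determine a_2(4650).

Simulating step by step:
t=0: [60, 96, 138, 8]
t=1: [72, 52, 78, 55]
t=2: [88, 104, 88, 99]
t=3: [24, 18, 18, 21]
t=4: [57, 64, 64, 55]
t=5: [100, 115, 115, 101]
t=6: [48, 22, 22, 48]
t=7: [81, 128, 128, 81]
t=8: [85, 55, 55, 85]
t=9: [105, 51, 51, 105]
t=10: [113, 48, 48, 113]
t=11: [125, 69, 69, 125]
t=12: [82, 85, 85, 82]
t=13: [34, 40, 40, 34]
t=14: [116, 105, 105, 116]
t=15: [33, 53, 53, 33]
t=16: [123, 105, 105, 123]
t=17: [37, 70, 70, 37]
t=18: [84, 104, 104, 84]
t=19: [26, 33, 33, 26]
t=20: [94, 82, 82, 94]
t=21: [34, 13, 13, 34]
t=22: [51, 89, 89, 51]
t=23: [43, 112, 112, 43]
t=24: [64, 112, 112, 64]
t=25: [57, 86, 86, 57]
t=26: [47, 99, 99, 47]
t=27: [35, 114, 114, 35]
t=28: [64, 94, 94, 64]
t=29: [24, 78, 78, 24]
t=30: [57, 68, 68, 57]
t=31: [90, 110, 110, 90]
t=32: [37, 22, 22, 37]
t=33: [75, 102, 102, 75]
t=34: [27, 54, 54, 27]
t=35: [117, 90, 90, 117]
t=36: [27, 54, 54, 27]

Answer: a_2(4650) = 54
Key observation: The state at step 34, [27, 54, 54, 27], reappears at step 36: the system is in a cycle of period 2 from step 34 on.  Therefore the state at step 4650 equals the state at step 34 + ((4650 - 34) mod 2) = 34, which is [27, 54, 54, 27].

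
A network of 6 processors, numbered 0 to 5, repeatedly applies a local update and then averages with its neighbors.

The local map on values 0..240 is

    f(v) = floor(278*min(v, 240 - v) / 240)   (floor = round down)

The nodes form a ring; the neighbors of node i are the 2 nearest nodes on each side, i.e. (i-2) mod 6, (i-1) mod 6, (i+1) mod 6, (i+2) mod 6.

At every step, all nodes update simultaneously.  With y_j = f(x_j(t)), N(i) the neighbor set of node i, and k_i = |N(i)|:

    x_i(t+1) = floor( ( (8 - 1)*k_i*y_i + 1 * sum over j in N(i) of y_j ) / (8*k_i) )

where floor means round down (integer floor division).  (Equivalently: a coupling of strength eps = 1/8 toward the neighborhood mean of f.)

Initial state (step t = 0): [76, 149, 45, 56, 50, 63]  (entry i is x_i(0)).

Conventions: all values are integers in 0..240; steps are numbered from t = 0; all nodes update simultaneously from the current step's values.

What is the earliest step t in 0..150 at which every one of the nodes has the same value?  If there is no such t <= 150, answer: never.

Answer: never
Key observation: The state at step 14 reappears at step 20 — the system is in a cycle of period 6 from step 14 on.  No step 0..20 is synchronized, and the cycle repeats forever, so no step up to 150 (or ever) has all nodes equal.

Derivation:
t=0: [76, 149, 45, 56, 50, 63]  (not all equal)
t=1: [85, 100, 55, 64, 58, 72]  (not all equal)
t=2: [96, 110, 66, 75, 68, 83]  (not all equal)
t=3: [108, 122, 79, 87, 79, 96]  (not all equal)
t=4: [122, 132, 93, 100, 92, 111]  (not all equal)
t=5: [133, 124, 108, 115, 107, 127]  (not all equal)
t=6: [123, 133, 125, 132, 123, 129]  (not all equal)
t=7: [134, 123, 132, 125, 134, 128]  (not all equal)
t=8: [122, 134, 125, 132, 122, 128]  (not all equal)
t=9: [135, 123, 132, 125, 135, 129]  (not all equal)
t=10: [121, 133, 125, 132, 121, 127]  (not all equal)
t=11: [136, 124, 132, 125, 136, 130]  (not all equal)
t=12: [120, 133, 125, 132, 120, 126]  (not all equal)
t=13: [138, 124, 132, 125, 138, 131]  (not all equal)
t=14: [118, 132, 125, 132, 118, 125]  (not all equal)
t=15: [135, 125, 132, 125, 135, 132]  (not all equal)
t=16: [121, 132, 125, 132, 121, 125]  (not all equal)
t=17: [136, 125, 132, 125, 136, 132]  (not all equal)
t=18: [120, 132, 125, 132, 120, 125]  (not all equal)
t=19: [138, 125, 132, 125, 138, 132]  (not all equal)
t=20: [118, 132, 125, 132, 118, 125]  (not all equal)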